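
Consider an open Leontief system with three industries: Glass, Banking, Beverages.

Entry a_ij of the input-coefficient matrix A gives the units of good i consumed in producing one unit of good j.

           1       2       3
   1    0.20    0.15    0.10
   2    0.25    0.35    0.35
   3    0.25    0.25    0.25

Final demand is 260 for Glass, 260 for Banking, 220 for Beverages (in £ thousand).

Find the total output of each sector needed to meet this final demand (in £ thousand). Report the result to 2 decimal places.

I − A =
  [   0.80    -0.15    -0.10]
  [  -0.25     0.65    -0.35]
  [  -0.25    -0.25     0.75]
Cofactors of I−A, C_ij = (−1)^(i+j)·(minor ij) (rows/columns in the sector order above):
  C_11 = (0.65)(0.75) − (-0.35)(-0.25) = 0.4000
  C_12 = −[(-0.25)(0.75) − (-0.35)(-0.25)] = 0.2750
  C_13 = (-0.25)(-0.25) − (0.65)(-0.25) = 0.2250
  C_21 = −[(-0.15)(0.75) − (-0.10)(-0.25)] = 0.1375
  C_22 = (0.80)(0.75) − (-0.10)(-0.25) = 0.5750
  C_23 = −[(0.80)(-0.25) − (-0.15)(-0.25)] = 0.2375
  C_31 = (-0.15)(-0.35) − (-0.10)(0.65) = 0.1175
  C_32 = −[(0.80)(-0.35) − (-0.10)(-0.25)] = 0.3050
  C_33 = (0.80)(0.65) − (-0.15)(-0.25) = 0.4825
det(I−A) = Σ_j (I−A)_1j·C_1j = (0.80)(0.4000) + (-0.15)(0.2750) + (-0.10)(0.2250) = 0.25625
adj(I−A) = Cᵀ =
  [ 0.4000   0.1375   0.1175]
  [ 0.2750   0.5750   0.3050]
  [ 0.2250   0.2375   0.4825]
(I − A)⁻¹ = adj(I−A) / det(I−A) ≈
  [   1.5610     0.5366     0.4585]
  [   1.0732     2.2439     1.1902]
  [   0.8780     0.9268     1.8829]
x = (I − A)⁻¹ d = adj(I−A)·d / det(I−A), with det(I−A) = 0.25625:
  x_1 = (0.4000·260 + 0.1375·260 + 0.1175·220) / 0.25625 = 165.60 / 0.25625 ≈ 646.24
  x_2 = (0.2750·260 + 0.5750·260 + 0.3050·220) / 0.25625 = 288.10 / 0.25625 ≈ 1124.29
  x_3 = (0.2250·260 + 0.2375·260 + 0.4825·220) / 0.25625 = 226.40 / 0.25625 ≈ 883.51

x_1 = 646.24, x_2 = 1124.29, x_3 = 883.51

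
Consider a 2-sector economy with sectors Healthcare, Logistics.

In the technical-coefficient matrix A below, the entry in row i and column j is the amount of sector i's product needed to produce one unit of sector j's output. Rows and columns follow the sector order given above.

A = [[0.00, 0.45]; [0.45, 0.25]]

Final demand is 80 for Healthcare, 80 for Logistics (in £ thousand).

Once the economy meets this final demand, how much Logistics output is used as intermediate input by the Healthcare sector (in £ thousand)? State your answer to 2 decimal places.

I − A =
  [   1.00    -0.45]
  [  -0.45     0.75]
det(I−A) = (1.00)(0.75) − (-0.45)(-0.45) = 0.5475
adj(I−A) = [[0.75, 0.45], [0.45, 1.00]]
(I − A)⁻¹ = adj(I−A) / det(I−A) ≈
  [   1.3699     0.8219]
  [   0.8219     1.8265]
First solve x = (I − A)⁻¹ d = adj(I−A)·d / det(I−A); in particular x_H = (0.75·80 + 0.45·80) / 0.5475 = 96.00 / 0.5475 ≈ 175.3425.
Intermediate flow from L to H: z_LH = a_LH · x_H = 0.45 × 96.00 / 0.5475 = 43.20 / 0.5475 ≈ 78.90.

z_LH = 78.90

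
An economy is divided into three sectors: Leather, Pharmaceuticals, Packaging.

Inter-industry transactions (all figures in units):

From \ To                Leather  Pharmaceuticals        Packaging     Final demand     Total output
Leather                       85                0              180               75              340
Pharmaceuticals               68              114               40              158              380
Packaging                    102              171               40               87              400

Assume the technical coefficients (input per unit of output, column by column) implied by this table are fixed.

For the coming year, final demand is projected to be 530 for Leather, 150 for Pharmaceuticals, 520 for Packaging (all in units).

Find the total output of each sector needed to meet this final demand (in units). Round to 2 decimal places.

Technical coefficients a_ij = z_ij / X_j:
  a_11 = 85/340 = 0.25, a_21 = 68/340 = 0.20, a_31 = 102/340 = 0.30
  a_12 = 0/380 = 0.00, a_22 = 114/380 = 0.30, a_32 = 171/380 = 0.45
  a_13 = 180/400 = 0.45, a_23 = 40/400 = 0.10, a_33 = 40/400 = 0.10
I − A =
  [   0.75     0.00    -0.45]
  [  -0.20     0.70    -0.10]
  [  -0.30    -0.45     0.90]
Cofactors of I−A, C_ij = (−1)^(i+j)·(minor ij) (rows/columns in the sector order above):
  C_11 = (0.70)(0.90) − (-0.10)(-0.45) = 0.5850
  C_12 = −[(-0.20)(0.90) − (-0.10)(-0.30)] = 0.2100
  C_13 = (-0.20)(-0.45) − (0.70)(-0.30) = 0.3000
  C_21 = −[(0.00)(0.90) − (-0.45)(-0.45)] = 0.2025
  C_22 = (0.75)(0.90) − (-0.45)(-0.30) = 0.5400
  C_23 = −[(0.75)(-0.45) − (0.00)(-0.30)] = 0.3375
  C_31 = (0.00)(-0.10) − (-0.45)(0.70) = 0.3150
  C_32 = −[(0.75)(-0.10) − (-0.45)(-0.20)] = 0.1650
  C_33 = (0.75)(0.70) − (0.00)(-0.20) = 0.5250
det(I−A) = Σ_j (I−A)_1j·C_1j = (0.75)(0.5850) + (0.00)(0.2100) + (-0.45)(0.3000) = 0.30375
adj(I−A) = Cᵀ =
  [ 0.5850   0.2025   0.3150]
  [ 0.2100   0.5400   0.1650]
  [ 0.3000   0.3375   0.5250]
(I − A)⁻¹ = adj(I−A) / det(I−A) ≈
  [   1.9259     0.6667     1.0370]
  [   0.6914     1.7778     0.5432]
  [   0.9877     1.1111     1.7284]
x = (I − A)⁻¹ d = adj(I−A)·d / det(I−A), with det(I−A) = 0.30375:
  x_1 = (0.5850·530 + 0.2025·150 + 0.3150·520) / 0.30375 = 504.225 / 0.30375 = 1660.00
  x_2 = (0.2100·530 + 0.5400·150 + 0.1650·520) / 0.30375 = 278.10 / 0.30375 ≈ 915.56
  x_3 = (0.3000·530 + 0.3375·150 + 0.5250·520) / 0.30375 = 482.625 / 0.30375 ≈ 1588.89

x_1 = 1660.00, x_2 = 915.56, x_3 = 1588.89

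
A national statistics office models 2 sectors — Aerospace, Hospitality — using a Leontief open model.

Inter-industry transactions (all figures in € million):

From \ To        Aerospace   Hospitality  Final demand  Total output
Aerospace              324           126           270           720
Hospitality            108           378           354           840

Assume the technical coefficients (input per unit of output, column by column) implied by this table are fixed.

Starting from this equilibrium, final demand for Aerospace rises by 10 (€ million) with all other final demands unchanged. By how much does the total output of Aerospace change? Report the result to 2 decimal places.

Δx_1 = 19.64

Technical coefficients a_ij = z_ij / X_j:
  a_11 = 324/720 = 0.45, a_21 = 108/720 = 0.15
  a_12 = 126/840 = 0.15, a_22 = 378/840 = 0.45
I − A =
  [   0.55    -0.15]
  [  -0.15     0.55]
det(I−A) = (0.55)(0.55) − (-0.15)(-0.15) = 0.2800
adj(I−A) = [[0.55, 0.15], [0.15, 0.55]]
(I − A)⁻¹ = adj(I−A) / det(I−A) ≈
  [   1.9643     0.5357]
  [   0.5357     1.9643]
Δx = (I − A)⁻¹ Δd with Δd having +10 in the Aerospace component and 0 elsewhere.
So Δx_1 = L_11 · (+10), where L_11 = adj(I−A)_11 / det(I−A) = 0.55 / 0.2800.
Δx_1 = 0.55 × (+10) / 0.2800 = 5.50 / 0.2800 ≈ 19.64.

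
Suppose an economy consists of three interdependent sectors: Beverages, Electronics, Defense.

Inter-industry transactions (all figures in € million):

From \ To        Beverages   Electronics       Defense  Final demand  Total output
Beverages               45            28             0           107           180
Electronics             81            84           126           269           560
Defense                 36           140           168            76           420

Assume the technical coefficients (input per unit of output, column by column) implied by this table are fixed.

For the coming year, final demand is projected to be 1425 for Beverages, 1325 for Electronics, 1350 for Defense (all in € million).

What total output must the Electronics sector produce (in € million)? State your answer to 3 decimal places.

Technical coefficients a_ij = z_ij / X_j:
  a_BB = 45/180 = 0.25, a_EB = 81/180 = 0.45, a_DB = 36/180 = 0.20
  a_BE = 28/560 = 0.05, a_EE = 84/560 = 0.15, a_DE = 140/560 = 0.25
  a_BD = 0/420 = 0.00, a_ED = 126/420 = 0.30, a_DD = 168/420 = 0.40
I − A =
  [   0.75    -0.05     0.00]
  [  -0.45     0.85    -0.30]
  [  -0.20    -0.25     0.60]
Cofactors of I−A, C_ij = (−1)^(i+j)·(minor ij) (rows/columns in the sector order above):
  C_11 = (0.85)(0.60) − (-0.30)(-0.25) = 0.4350
  C_12 = −[(-0.45)(0.60) − (-0.30)(-0.20)] = 0.3300
  C_13 = (-0.45)(-0.25) − (0.85)(-0.20) = 0.2825
  C_21 = −[(-0.05)(0.60) − (0.00)(-0.25)] = 0.0300
  C_22 = (0.75)(0.60) − (0.00)(-0.20) = 0.4500
  C_23 = −[(0.75)(-0.25) − (-0.05)(-0.20)] = 0.1975
  C_31 = (-0.05)(-0.30) − (0.00)(0.85) = 0.0150
  C_32 = −[(0.75)(-0.30) − (0.00)(-0.45)] = 0.2250
  C_33 = (0.75)(0.85) − (-0.05)(-0.45) = 0.6150
det(I−A) = Σ_j (I−A)_1j·C_1j = (0.75)(0.4350) + (-0.05)(0.3300) + (0.00)(0.2825) = 0.30975
adj(I−A) = Cᵀ =
  [ 0.4350   0.0300   0.0150]
  [ 0.3300   0.4500   0.2250]
  [ 0.2825   0.1975   0.6150]
(I − A)⁻¹ = adj(I−A) / det(I−A) ≈
  [   1.4044     0.0969     0.0484]
  [   1.0654     1.4528     0.7264]
  [   0.9120     0.6376     1.9855]
x = (I − A)⁻¹ d = adj(I−A)·d / det(I−A), with det(I−A) = 0.30975:
  x_B = (0.4350·1425 + 0.0300·1325 + 0.0150·1350) / 0.30975 = 679.875 / 0.30975 ≈ 2194.915
  x_E = (0.3300·1425 + 0.4500·1325 + 0.2250·1350) / 0.30975 = 1370.25 / 0.30975 ≈ 4423.729
  x_D = (0.2825·1425 + 0.1975·1325 + 0.6150·1350) / 0.30975 = 1494.50 / 0.30975 ≈ 4824.859

x_E = 4423.729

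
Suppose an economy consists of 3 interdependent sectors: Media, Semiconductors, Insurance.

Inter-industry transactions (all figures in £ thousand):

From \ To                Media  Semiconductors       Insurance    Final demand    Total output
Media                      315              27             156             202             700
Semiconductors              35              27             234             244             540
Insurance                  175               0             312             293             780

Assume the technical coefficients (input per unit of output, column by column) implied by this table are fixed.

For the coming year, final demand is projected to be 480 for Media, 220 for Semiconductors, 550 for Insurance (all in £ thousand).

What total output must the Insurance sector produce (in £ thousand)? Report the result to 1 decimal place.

Technical coefficients a_ij = z_ij / X_j:
  a_11 = 315/700 = 0.45, a_21 = 35/700 = 0.05, a_31 = 175/700 = 0.25
  a_12 = 27/540 = 0.05, a_22 = 27/540 = 0.05, a_32 = 0/540 = 0.00
  a_13 = 156/780 = 0.20, a_23 = 234/780 = 0.30, a_33 = 312/780 = 0.40
I − A =
  [   0.55    -0.05    -0.20]
  [  -0.05     0.95    -0.30]
  [  -0.25     0.00     0.60]
Cofactors of I−A, C_ij = (−1)^(i+j)·(minor ij) (rows/columns in the sector order above):
  C_11 = (0.95)(0.60) − (-0.30)(0.00) = 0.5700
  C_12 = −[(-0.05)(0.60) − (-0.30)(-0.25)] = 0.1050
  C_13 = (-0.05)(0.00) − (0.95)(-0.25) = 0.2375
  C_21 = −[(-0.05)(0.60) − (-0.20)(0.00)] = 0.0300
  C_22 = (0.55)(0.60) − (-0.20)(-0.25) = 0.2800
  C_23 = −[(0.55)(0.00) − (-0.05)(-0.25)] = 0.0125
  C_31 = (-0.05)(-0.30) − (-0.20)(0.95) = 0.2050
  C_32 = −[(0.55)(-0.30) − (-0.20)(-0.05)] = 0.1750
  C_33 = (0.55)(0.95) − (-0.05)(-0.05) = 0.5200
det(I−A) = Σ_j (I−A)_1j·C_1j = (0.55)(0.5700) + (-0.05)(0.1050) + (-0.20)(0.2375) = 0.26075
adj(I−A) = Cᵀ =
  [ 0.5700   0.0300   0.2050]
  [ 0.1050   0.2800   0.1750]
  [ 0.2375   0.0125   0.5200]
(I − A)⁻¹ = adj(I−A) / det(I−A) ≈
  [   2.1860     0.1151     0.7862]
  [   0.4027     1.0738     0.6711]
  [   0.9108     0.0479     1.9942]
x = (I − A)⁻¹ d = adj(I−A)·d / det(I−A), with det(I−A) = 0.26075:
  x_1 = (0.5700·480 + 0.0300·220 + 0.2050·550) / 0.26075 = 392.95 / 0.26075 ≈ 1507.0
  x_2 = (0.1050·480 + 0.2800·220 + 0.1750·550) / 0.26075 = 208.25 / 0.26075 ≈ 798.7
  x_3 = (0.2375·480 + 0.0125·220 + 0.5200·550) / 0.26075 = 402.75 / 0.26075 ≈ 1544.6

x_3 = 1544.6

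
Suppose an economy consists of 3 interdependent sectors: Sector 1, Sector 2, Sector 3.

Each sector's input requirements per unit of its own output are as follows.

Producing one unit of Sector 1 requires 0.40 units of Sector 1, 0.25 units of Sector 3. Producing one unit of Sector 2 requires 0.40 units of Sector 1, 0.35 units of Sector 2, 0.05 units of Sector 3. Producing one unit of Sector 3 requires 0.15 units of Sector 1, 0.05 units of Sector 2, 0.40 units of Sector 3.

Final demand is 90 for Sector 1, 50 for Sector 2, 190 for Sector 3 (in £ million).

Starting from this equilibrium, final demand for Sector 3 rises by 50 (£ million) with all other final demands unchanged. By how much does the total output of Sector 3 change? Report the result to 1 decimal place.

Δx_3 = 96.0

I − A =
  [   0.60    -0.40    -0.15]
  [   0.00     0.65    -0.05]
  [  -0.25    -0.05     0.60]
Cofactors of I−A, C_ij = (−1)^(i+j)·(minor ij) (rows/columns in the sector order above):
  C_11 = (0.65)(0.60) − (-0.05)(-0.05) = 0.3875
  C_12 = −[(0.00)(0.60) − (-0.05)(-0.25)] = 0.0125
  C_13 = (0.00)(-0.05) − (0.65)(-0.25) = 0.1625
  C_21 = −[(-0.40)(0.60) − (-0.15)(-0.05)] = 0.2475
  C_22 = (0.60)(0.60) − (-0.15)(-0.25) = 0.3225
  C_23 = −[(0.60)(-0.05) − (-0.40)(-0.25)] = 0.1300
  C_31 = (-0.40)(-0.05) − (-0.15)(0.65) = 0.1175
  C_32 = −[(0.60)(-0.05) − (-0.15)(0.00)] = 0.0300
  C_33 = (0.60)(0.65) − (-0.40)(0.00) = 0.3900
det(I−A) = Σ_j (I−A)_1j·C_1j = (0.60)(0.3875) + (-0.40)(0.0125) + (-0.15)(0.1625) = 0.203125
adj(I−A) = Cᵀ =
  [ 0.3875   0.2475   0.1175]
  [ 0.0125   0.3225   0.0300]
  [ 0.1625   0.1300   0.3900]
(I − A)⁻¹ = adj(I−A) / det(I−A) ≈
  [   1.9077     1.2185     0.5785]
  [   0.0615     1.5877     0.1477]
  [   0.8000     0.6400     1.9200]
Δx = (I − A)⁻¹ Δd with Δd having +50 in the Sector 3 component and 0 elsewhere.
So Δx_3 = L_33 · (+50), where L_33 = adj(I−A)_33 / det(I−A) = 0.3900 / 0.203125.
Δx_3 = 0.3900 × (+50) / 0.203125 = 19.50 / 0.203125 = 96.0.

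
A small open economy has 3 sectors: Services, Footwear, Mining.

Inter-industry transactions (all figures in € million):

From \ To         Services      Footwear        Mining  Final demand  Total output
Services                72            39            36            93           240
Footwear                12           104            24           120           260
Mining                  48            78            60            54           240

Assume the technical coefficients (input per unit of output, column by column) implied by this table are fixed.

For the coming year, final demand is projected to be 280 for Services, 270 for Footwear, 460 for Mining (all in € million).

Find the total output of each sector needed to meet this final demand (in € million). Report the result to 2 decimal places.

Technical coefficients a_ij = z_ij / X_j:
  a_SS = 72/240 = 0.30, a_FS = 12/240 = 0.05, a_MS = 48/240 = 0.20
  a_SF = 39/260 = 0.15, a_FF = 104/260 = 0.40, a_MF = 78/260 = 0.30
  a_SM = 36/240 = 0.15, a_FM = 24/240 = 0.10, a_MM = 60/240 = 0.25
I − A =
  [   0.70    -0.15    -0.15]
  [  -0.05     0.60    -0.10]
  [  -0.20    -0.30     0.75]
Cofactors of I−A, C_ij = (−1)^(i+j)·(minor ij) (rows/columns in the sector order above):
  C_11 = (0.60)(0.75) − (-0.10)(-0.30) = 0.4200
  C_12 = −[(-0.05)(0.75) − (-0.10)(-0.20)] = 0.0575
  C_13 = (-0.05)(-0.30) − (0.60)(-0.20) = 0.1350
  C_21 = −[(-0.15)(0.75) − (-0.15)(-0.30)] = 0.1575
  C_22 = (0.70)(0.75) − (-0.15)(-0.20) = 0.4950
  C_23 = −[(0.70)(-0.30) − (-0.15)(-0.20)] = 0.2400
  C_31 = (-0.15)(-0.10) − (-0.15)(0.60) = 0.1050
  C_32 = −[(0.70)(-0.10) − (-0.15)(-0.05)] = 0.0775
  C_33 = (0.70)(0.60) − (-0.15)(-0.05) = 0.4125
det(I−A) = Σ_j (I−A)_1j·C_1j = (0.70)(0.4200) + (-0.15)(0.0575) + (-0.15)(0.1350) = 0.265125
adj(I−A) = Cᵀ =
  [ 0.4200   0.1575   0.1050]
  [ 0.0575   0.4950   0.0775]
  [ 0.1350   0.2400   0.4125]
(I − A)⁻¹ = adj(I−A) / det(I−A) ≈
  [   1.5842     0.5941     0.3960]
  [   0.2169     1.8670     0.2923]
  [   0.5092     0.9052     1.5559]
x = (I − A)⁻¹ d = adj(I−A)·d / det(I−A), with det(I−A) = 0.265125:
  x_S = (0.4200·280 + 0.1575·270 + 0.1050·460) / 0.265125 = 208.425 / 0.265125 ≈ 786.14
  x_F = (0.0575·280 + 0.4950·270 + 0.0775·460) / 0.265125 = 185.40 / 0.265125 ≈ 699.29
  x_M = (0.1350·280 + 0.2400·270 + 0.4125·460) / 0.265125 = 292.35 / 0.265125 ≈ 1102.69

x_S = 786.14, x_F = 699.29, x_M = 1102.69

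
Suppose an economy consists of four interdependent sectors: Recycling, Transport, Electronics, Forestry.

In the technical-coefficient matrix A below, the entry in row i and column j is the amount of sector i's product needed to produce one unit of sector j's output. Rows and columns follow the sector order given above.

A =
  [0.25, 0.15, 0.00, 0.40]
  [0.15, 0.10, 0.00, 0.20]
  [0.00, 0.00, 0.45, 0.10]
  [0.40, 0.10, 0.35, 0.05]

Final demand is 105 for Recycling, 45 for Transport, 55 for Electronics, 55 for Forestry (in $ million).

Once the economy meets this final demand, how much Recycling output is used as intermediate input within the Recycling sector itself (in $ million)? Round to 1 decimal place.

z_RR = 77.6

I − A =
  [   0.75    -0.15     0.00    -0.40]
  [  -0.15     0.90     0.00    -0.20]
  [   0.00     0.00     0.55    -0.10]
  [  -0.40    -0.10    -0.35     0.95]
Compute the cofactors C_ij = (−1)^(i+j)·(3×3 minor ij) of I−A; the adjugate is their transpose:
adj(I−A) = Cᵀ =
  [ 0.427750   0.095125   0.136500   0.214500]
  [ 0.117125   0.277625   0.073500   0.115500]
  [ 0.037500   0.013500   0.442875   0.065250]
  [ 0.206250   0.074250   0.228375   0.358875]
det(I−A) = Σ_j (I−A)_1j·C_1j = (0.75)(0.427750) + (-0.15)(0.117125) + (0.00)(0.037500) + (-0.40)(0.206250) = 0.22074375
(I − A)⁻¹ = adj(I−A) / det(I−A) ≈
  [   1.9378     0.4309     0.6184     0.9717]
  [   0.5306     1.2577     0.3330     0.5232]
  [   0.1699     0.0612     2.0063     0.2956]
  [   0.9343     0.3364     1.0346     1.6258]
First solve x = (I − A)⁻¹ d = adj(I−A)·d / det(I−A); in particular x_R = (0.427750·105 + 0.095125·45 + 0.136500·55 + 0.214500·55) / 0.22074375 = 68.499375 / 0.22074375 ≈ 310.312.
Intermediate flow from R to R: z_RR = a_RR · x_R = 0.25 × 68.499375 / 0.22074375 = 17.12484375 / 0.22074375 ≈ 77.6.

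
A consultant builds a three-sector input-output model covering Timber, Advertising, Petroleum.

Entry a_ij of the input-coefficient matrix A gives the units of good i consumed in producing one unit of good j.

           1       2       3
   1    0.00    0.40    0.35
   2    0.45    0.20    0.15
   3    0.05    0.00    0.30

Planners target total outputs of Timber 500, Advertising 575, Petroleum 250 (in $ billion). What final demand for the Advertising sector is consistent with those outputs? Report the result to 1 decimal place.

I − A =
  [   1.00    -0.40    -0.35]
  [  -0.45     0.80    -0.15]
  [  -0.05     0.00     0.70]
d = (I − A) x:
  d_1 = (+1.00)·500 + (-0.40)·575 + (-0.35)·250 = 182.5
  d_2 = (-0.45)·500 + (+0.80)·575 + (-0.15)·250 = 197.5
  d_3 = (-0.05)·500 + (+0.00)·575 + (+0.70)·250 = 150.0

d_2 = 197.5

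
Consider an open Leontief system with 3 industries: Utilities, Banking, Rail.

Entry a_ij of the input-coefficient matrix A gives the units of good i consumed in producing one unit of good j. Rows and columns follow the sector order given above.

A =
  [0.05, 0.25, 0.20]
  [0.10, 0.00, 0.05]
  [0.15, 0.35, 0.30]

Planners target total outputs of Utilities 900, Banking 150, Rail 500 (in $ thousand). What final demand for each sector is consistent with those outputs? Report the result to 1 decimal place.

d_U = 717.5, d_B = 35.0, d_R = 162.5

I − A =
  [   0.95    -0.25    -0.20]
  [  -0.10     1.00    -0.05]
  [  -0.15    -0.35     0.70]
d = (I − A) x:
  d_U = (+0.95)·900 + (-0.25)·150 + (-0.20)·500 = 717.5
  d_B = (-0.10)·900 + (+1.00)·150 + (-0.05)·500 = 35.0
  d_R = (-0.15)·900 + (-0.35)·150 + (+0.70)·500 = 162.5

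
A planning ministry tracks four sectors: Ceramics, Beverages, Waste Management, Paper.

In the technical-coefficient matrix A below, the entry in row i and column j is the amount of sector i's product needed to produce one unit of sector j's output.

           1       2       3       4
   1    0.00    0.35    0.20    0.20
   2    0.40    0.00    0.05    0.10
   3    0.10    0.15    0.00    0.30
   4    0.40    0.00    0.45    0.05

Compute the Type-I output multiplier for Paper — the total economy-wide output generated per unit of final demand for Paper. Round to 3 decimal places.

I − A =
  [   1.00    -0.35    -0.20    -0.20]
  [  -0.40     1.00    -0.05    -0.10]
  [  -0.10    -0.15     1.00    -0.30]
  [  -0.40     0.00    -0.45     0.95]
Compute the cofactors C_ij = (−1)^(i+j)·(3×3 minor ij) of I−A; the adjugate is their transpose:
adj(I−A) = Cᵀ =
  [ 0.801125   0.327250   0.312375   0.301750]
  [ 0.381250   0.683000   0.208500   0.218000]
  [ 0.278000   0.205750   0.723000   0.308500]
  [ 0.469000   0.235250   0.474000   0.818750]
det(I−A) = Σ_j (I−A)_1j·C_1j = (1.00)(0.801125) + (-0.35)(0.381250) + (-0.20)(0.278000) + (-0.20)(0.469000) = 0.5182875
(I − A)⁻¹ = adj(I−A) / det(I−A) ≈
  [   1.5457     0.6314     0.6027     0.5822]
  [   0.7356     1.3178     0.4023     0.4206]
  [   0.5364     0.3970     1.3950     0.5952]
  [   0.9049     0.4539     0.9146     1.5797]
The output multiplier for sector j is the column-j sum of the Leontief inverse (I − A)⁻¹ = adj(I−A) / det(I−A).
Column 4 of adj(I−A): (0.301750, 0.218000, 0.308500, 0.818750); det(I−A) = 0.5182875.
m_4 = (0.301750 + 0.218000 + 0.308500 + 0.818750) / 0.5182875 = 1.647 / 0.5182875 ≈ 3.178.

m_4 = 3.178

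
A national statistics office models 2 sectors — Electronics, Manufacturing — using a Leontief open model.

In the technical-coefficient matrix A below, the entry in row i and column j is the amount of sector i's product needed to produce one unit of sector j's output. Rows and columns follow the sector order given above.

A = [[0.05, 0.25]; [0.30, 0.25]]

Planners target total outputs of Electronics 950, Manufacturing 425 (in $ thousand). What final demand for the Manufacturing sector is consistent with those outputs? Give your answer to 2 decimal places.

I − A =
  [   0.95    -0.25]
  [  -0.30     0.75]
d = (I − A) x:
  d_1 = (+0.95)·950 + (-0.25)·425 = 796.25
  d_2 = (-0.30)·950 + (+0.75)·425 = 33.75

d_2 = 33.75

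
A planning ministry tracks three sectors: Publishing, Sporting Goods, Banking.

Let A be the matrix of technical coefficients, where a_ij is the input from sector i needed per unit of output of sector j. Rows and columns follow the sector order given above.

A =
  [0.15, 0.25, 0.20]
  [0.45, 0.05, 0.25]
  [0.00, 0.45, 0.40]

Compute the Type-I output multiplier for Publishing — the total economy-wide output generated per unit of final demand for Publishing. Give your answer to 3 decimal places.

m_1 = 3.311

I − A =
  [   0.85    -0.25    -0.20]
  [  -0.45     0.95    -0.25]
  [   0.00    -0.45     0.60]
Cofactors of I−A, C_ij = (−1)^(i+j)·(minor ij) (rows/columns in the sector order above):
  C_11 = (0.95)(0.60) − (-0.25)(-0.45) = 0.4575
  C_12 = −[(-0.45)(0.60) − (-0.25)(0.00)] = 0.2700
  C_13 = (-0.45)(-0.45) − (0.95)(0.00) = 0.2025
  C_21 = −[(-0.25)(0.60) − (-0.20)(-0.45)] = 0.2400
  C_22 = (0.85)(0.60) − (-0.20)(0.00) = 0.5100
  C_23 = −[(0.85)(-0.45) − (-0.25)(0.00)] = 0.3825
  C_31 = (-0.25)(-0.25) − (-0.20)(0.95) = 0.2525
  C_32 = −[(0.85)(-0.25) − (-0.20)(-0.45)] = 0.3025
  C_33 = (0.85)(0.95) − (-0.25)(-0.45) = 0.6950
det(I−A) = Σ_j (I−A)_1j·C_1j = (0.85)(0.4575) + (-0.25)(0.2700) + (-0.20)(0.2025) = 0.280875
adj(I−A) = Cᵀ =
  [ 0.4575   0.2400   0.2525]
  [ 0.2700   0.5100   0.3025]
  [ 0.2025   0.3825   0.6950]
(I − A)⁻¹ = adj(I−A) / det(I−A) ≈
  [   1.6288     0.8545     0.8990]
  [   0.9613     1.8158     1.0770]
  [   0.7210     1.3618     2.4744]
The output multiplier for sector j is the column-j sum of the Leontief inverse (I − A)⁻¹ = adj(I−A) / det(I−A).
Column 1 of adj(I−A): (0.4575, 0.2700, 0.2025); det(I−A) = 0.280875.
m_1 = (0.4575 + 0.2700 + 0.2025) / 0.280875 = 0.93 / 0.280875 ≈ 3.311.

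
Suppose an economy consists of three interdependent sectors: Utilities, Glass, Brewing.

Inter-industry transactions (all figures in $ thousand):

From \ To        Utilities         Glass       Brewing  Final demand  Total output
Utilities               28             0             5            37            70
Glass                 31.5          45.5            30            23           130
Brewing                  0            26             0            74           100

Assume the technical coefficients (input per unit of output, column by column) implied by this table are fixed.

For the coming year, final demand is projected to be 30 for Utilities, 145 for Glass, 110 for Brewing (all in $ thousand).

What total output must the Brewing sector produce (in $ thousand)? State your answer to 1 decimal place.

x_3 = 180.3

Technical coefficients a_ij = z_ij / X_j:
  a_11 = 28/70 = 0.40, a_21 = 31.5/70 = 0.45, a_31 = 0/70 = 0.00
  a_12 = 0/130 = 0.00, a_22 = 45.5/130 = 0.35, a_32 = 26/130 = 0.20
  a_13 = 5/100 = 0.05, a_23 = 30/100 = 0.30, a_33 = 0/100 = 0.00
I − A =
  [   0.60     0.00    -0.05]
  [  -0.45     0.65    -0.30]
  [   0.00    -0.20     1.00]
Cofactors of I−A, C_ij = (−1)^(i+j)·(minor ij) (rows/columns in the sector order above):
  C_11 = (0.65)(1.00) − (-0.30)(-0.20) = 0.5900
  C_12 = −[(-0.45)(1.00) − (-0.30)(0.00)] = 0.4500
  C_13 = (-0.45)(-0.20) − (0.65)(0.00) = 0.0900
  C_21 = −[(0.00)(1.00) − (-0.05)(-0.20)] = 0.0100
  C_22 = (0.60)(1.00) − (-0.05)(0.00) = 0.6000
  C_23 = −[(0.60)(-0.20) − (0.00)(0.00)] = 0.1200
  C_31 = (0.00)(-0.30) − (-0.05)(0.65) = 0.0325
  C_32 = −[(0.60)(-0.30) − (-0.05)(-0.45)] = 0.2025
  C_33 = (0.60)(0.65) − (0.00)(-0.45) = 0.3900
det(I−A) = Σ_j (I−A)_1j·C_1j = (0.60)(0.5900) + (0.00)(0.4500) + (-0.05)(0.0900) = 0.3495
adj(I−A) = Cᵀ =
  [ 0.5900   0.0100   0.0325]
  [ 0.4500   0.6000   0.2025]
  [ 0.0900   0.1200   0.3900]
(I − A)⁻¹ = adj(I−A) / det(I−A) ≈
  [   1.6881     0.0286     0.0930]
  [   1.2876     1.7167     0.5794]
  [   0.2575     0.3433     1.1159]
x = (I − A)⁻¹ d = adj(I−A)·d / det(I−A), with det(I−A) = 0.3495:
  x_1 = (0.5900·30 + 0.0100·145 + 0.0325·110) / 0.3495 = 22.725 / 0.3495 ≈ 65.0
  x_2 = (0.4500·30 + 0.6000·145 + 0.2025·110) / 0.3495 = 122.775 / 0.3495 ≈ 351.3
  x_3 = (0.0900·30 + 0.1200·145 + 0.3900·110) / 0.3495 = 63.00 / 0.3495 ≈ 180.3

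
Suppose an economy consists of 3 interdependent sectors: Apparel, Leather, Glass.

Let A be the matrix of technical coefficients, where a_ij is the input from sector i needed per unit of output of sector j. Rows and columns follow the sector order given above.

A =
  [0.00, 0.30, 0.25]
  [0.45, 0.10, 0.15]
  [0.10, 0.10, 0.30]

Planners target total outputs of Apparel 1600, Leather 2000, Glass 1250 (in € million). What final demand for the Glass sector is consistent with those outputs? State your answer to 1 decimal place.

d_G = 515.0

I − A =
  [   1.00    -0.30    -0.25]
  [  -0.45     0.90    -0.15]
  [  -0.10    -0.10     0.70]
d = (I − A) x:
  d_A = (+1.00)·1600 + (-0.30)·2000 + (-0.25)·1250 = 687.5
  d_L = (-0.45)·1600 + (+0.90)·2000 + (-0.15)·1250 = 892.5
  d_G = (-0.10)·1600 + (-0.10)·2000 + (+0.70)·1250 = 515.0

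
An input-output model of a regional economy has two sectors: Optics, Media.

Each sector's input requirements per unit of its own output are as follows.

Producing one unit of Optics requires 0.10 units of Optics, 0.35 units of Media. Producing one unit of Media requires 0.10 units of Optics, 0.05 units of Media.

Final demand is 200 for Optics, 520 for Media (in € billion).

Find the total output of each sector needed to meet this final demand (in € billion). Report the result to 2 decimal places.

x_1 = 295.12, x_2 = 656.10

I − A =
  [   0.90    -0.10]
  [  -0.35     0.95]
det(I−A) = (0.90)(0.95) − (-0.10)(-0.35) = 0.8200
adj(I−A) = [[0.95, 0.10], [0.35, 0.90]]
(I − A)⁻¹ = adj(I−A) / det(I−A) ≈
  [   1.1585     0.1220]
  [   0.4268     1.0976]
x = (I − A)⁻¹ d = adj(I−A)·d / det(I−A), with det(I−A) = 0.8200:
  x_1 = (0.95·200 + 0.10·520) / 0.8200 = 242.00 / 0.8200 ≈ 295.12
  x_2 = (0.35·200 + 0.90·520) / 0.8200 = 538.00 / 0.8200 ≈ 656.10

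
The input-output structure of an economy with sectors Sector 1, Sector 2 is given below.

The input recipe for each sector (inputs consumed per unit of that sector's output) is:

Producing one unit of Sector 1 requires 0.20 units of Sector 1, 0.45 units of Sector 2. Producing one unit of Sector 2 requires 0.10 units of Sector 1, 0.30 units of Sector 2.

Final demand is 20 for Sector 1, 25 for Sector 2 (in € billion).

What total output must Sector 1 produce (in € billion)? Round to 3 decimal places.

x_1 = 32.039

I − A =
  [   0.80    -0.10]
  [  -0.45     0.70]
det(I−A) = (0.80)(0.70) − (-0.10)(-0.45) = 0.5150
adj(I−A) = [[0.70, 0.10], [0.45, 0.80]]
(I − A)⁻¹ = adj(I−A) / det(I−A) ≈
  [   1.3592     0.1942]
  [   0.8738     1.5534]
x = (I − A)⁻¹ d = adj(I−A)·d / det(I−A), with det(I−A) = 0.5150:
  x_1 = (0.70·20 + 0.10·25) / 0.5150 = 16.50 / 0.5150 ≈ 32.039
  x_2 = (0.45·20 + 0.80·25) / 0.5150 = 29.00 / 0.5150 ≈ 56.311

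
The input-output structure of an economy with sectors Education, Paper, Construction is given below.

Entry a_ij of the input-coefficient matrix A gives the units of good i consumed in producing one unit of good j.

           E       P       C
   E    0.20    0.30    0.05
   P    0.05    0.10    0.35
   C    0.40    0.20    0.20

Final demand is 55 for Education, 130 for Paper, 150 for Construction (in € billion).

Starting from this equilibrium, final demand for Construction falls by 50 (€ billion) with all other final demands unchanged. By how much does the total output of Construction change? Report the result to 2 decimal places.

I − A =
  [   0.80    -0.30    -0.05]
  [  -0.05     0.90    -0.35]
  [  -0.40    -0.20     0.80]
Cofactors of I−A, C_ij = (−1)^(i+j)·(minor ij) (rows/columns in the sector order above):
  C_11 = (0.90)(0.80) − (-0.35)(-0.20) = 0.6500
  C_12 = −[(-0.05)(0.80) − (-0.35)(-0.40)] = 0.1800
  C_13 = (-0.05)(-0.20) − (0.90)(-0.40) = 0.3700
  C_21 = −[(-0.30)(0.80) − (-0.05)(-0.20)] = 0.2500
  C_22 = (0.80)(0.80) − (-0.05)(-0.40) = 0.6200
  C_23 = −[(0.80)(-0.20) − (-0.30)(-0.40)] = 0.2800
  C_31 = (-0.30)(-0.35) − (-0.05)(0.90) = 0.1500
  C_32 = −[(0.80)(-0.35) − (-0.05)(-0.05)] = 0.2825
  C_33 = (0.80)(0.90) − (-0.30)(-0.05) = 0.7050
det(I−A) = Σ_j (I−A)_1j·C_1j = (0.80)(0.6500) + (-0.30)(0.1800) + (-0.05)(0.3700) = 0.4475
adj(I−A) = Cᵀ =
  [ 0.6500   0.2500   0.1500]
  [ 0.1800   0.6200   0.2825]
  [ 0.3700   0.2800   0.7050]
(I − A)⁻¹ = adj(I−A) / det(I−A) ≈
  [   1.4525     0.5587     0.3352]
  [   0.4022     1.3855     0.6313]
  [   0.8268     0.6257     1.5754]
Δx = (I − A)⁻¹ Δd with Δd having -50 in the Construction component and 0 elsewhere.
So Δx_C = L_CC · (-50), where L_CC = adj(I−A)_CC / det(I−A) = 0.7050 / 0.4475.
Δx_C = 0.7050 × (-50) / 0.4475 = -35.25 / 0.4475 ≈ -78.77.

Δx_C = -78.77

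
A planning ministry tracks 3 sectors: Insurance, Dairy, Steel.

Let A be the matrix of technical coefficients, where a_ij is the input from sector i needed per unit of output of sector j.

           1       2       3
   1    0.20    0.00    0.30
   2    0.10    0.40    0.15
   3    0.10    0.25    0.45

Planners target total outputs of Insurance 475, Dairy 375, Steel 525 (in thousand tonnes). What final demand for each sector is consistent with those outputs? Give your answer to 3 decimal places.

I − A =
  [   0.80     0.00    -0.30]
  [  -0.10     0.60    -0.15]
  [  -0.10    -0.25     0.55]
d = (I − A) x:
  d_1 = (+0.80)·475 + (+0.00)·375 + (-0.30)·525 = 222.500
  d_2 = (-0.10)·475 + (+0.60)·375 + (-0.15)·525 = 98.750
  d_3 = (-0.10)·475 + (-0.25)·375 + (+0.55)·525 = 147.500

d_1 = 222.500, d_2 = 98.750, d_3 = 147.500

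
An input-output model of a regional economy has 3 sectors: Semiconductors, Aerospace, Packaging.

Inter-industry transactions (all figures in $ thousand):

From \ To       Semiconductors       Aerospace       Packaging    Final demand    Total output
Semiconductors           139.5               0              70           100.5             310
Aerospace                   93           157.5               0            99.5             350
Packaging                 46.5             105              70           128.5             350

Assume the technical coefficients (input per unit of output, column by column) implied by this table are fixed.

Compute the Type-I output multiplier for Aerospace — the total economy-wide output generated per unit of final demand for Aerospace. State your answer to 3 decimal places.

m_A = 3.060

Technical coefficients a_ij = z_ij / X_j:
  a_SS = 139.5/310 = 0.45, a_AS = 93/310 = 0.30, a_PS = 46.5/310 = 0.15
  a_SA = 0/350 = 0.00, a_AA = 157.5/350 = 0.45, a_PA = 105/350 = 0.30
  a_SP = 70/350 = 0.20, a_AP = 0/350 = 0.00, a_PP = 70/350 = 0.20
I − A =
  [   0.55     0.00    -0.20]
  [  -0.30     0.55     0.00]
  [  -0.15    -0.30     0.80]
Cofactors of I−A, C_ij = (−1)^(i+j)·(minor ij) (rows/columns in the sector order above):
  C_11 = (0.55)(0.80) − (0.00)(-0.30) = 0.4400
  C_12 = −[(-0.30)(0.80) − (0.00)(-0.15)] = 0.2400
  C_13 = (-0.30)(-0.30) − (0.55)(-0.15) = 0.1725
  C_21 = −[(0.00)(0.80) − (-0.20)(-0.30)] = 0.0600
  C_22 = (0.55)(0.80) − (-0.20)(-0.15) = 0.4100
  C_23 = −[(0.55)(-0.30) − (0.00)(-0.15)] = 0.1650
  C_31 = (0.00)(0.00) − (-0.20)(0.55) = 0.1100
  C_32 = −[(0.55)(0.00) − (-0.20)(-0.30)] = 0.0600
  C_33 = (0.55)(0.55) − (0.00)(-0.30) = 0.3025
det(I−A) = Σ_j (I−A)_1j·C_1j = (0.55)(0.4400) + (0.00)(0.2400) + (-0.20)(0.1725) = 0.2075
adj(I−A) = Cᵀ =
  [ 0.4400   0.0600   0.1100]
  [ 0.2400   0.4100   0.0600]
  [ 0.1725   0.1650   0.3025]
(I − A)⁻¹ = adj(I−A) / det(I−A) ≈
  [   2.1205     0.2892     0.5301]
  [   1.1566     1.9759     0.2892]
  [   0.8313     0.7952     1.4578]
The output multiplier for sector j is the column-j sum of the Leontief inverse (I − A)⁻¹ = adj(I−A) / det(I−A).
Column A of adj(I−A): (0.0600, 0.4100, 0.1650); det(I−A) = 0.2075.
m_A = (0.0600 + 0.4100 + 0.1650) / 0.2075 = 0.635 / 0.2075 ≈ 3.060.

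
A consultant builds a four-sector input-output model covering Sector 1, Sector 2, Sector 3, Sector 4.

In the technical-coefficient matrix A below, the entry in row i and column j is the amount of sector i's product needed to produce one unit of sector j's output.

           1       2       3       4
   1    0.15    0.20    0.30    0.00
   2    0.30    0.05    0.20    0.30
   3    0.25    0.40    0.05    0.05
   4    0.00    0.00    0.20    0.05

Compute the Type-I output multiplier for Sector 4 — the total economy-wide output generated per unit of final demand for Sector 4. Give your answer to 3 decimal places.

m_4 = 2.183

I − A =
  [   0.85    -0.20    -0.30     0.00]
  [  -0.30     0.95    -0.20    -0.30]
  [  -0.25    -0.40     0.95    -0.05]
  [   0.00     0.00    -0.20     0.95]
Compute the cofactors C_ij = (−1)^(i+j)·(3×3 minor ij) of I−A; the adjugate is their transpose:
adj(I−A) = Cᵀ =
  [ 0.747875   0.292500   0.320750   0.109250]
  [ 0.330250   0.687375   0.298000   0.232750]
  [ 0.339625   0.370500   0.710125   0.154375]
  [ 0.071500   0.078000   0.149500   0.524875]
det(I−A) = Σ_j (I−A)_1j·C_1j = (0.85)(0.747875) + (-0.20)(0.330250) + (-0.30)(0.339625) + (0.00)(0.071500) = 0.46775625
(I − A)⁻¹ = adj(I−A) / det(I−A) ≈
  [   1.5989     0.6253     0.6857     0.2336]
  [   0.7060     1.4695     0.6371     0.4976]
  [   0.7261     0.7921     1.5182     0.3300]
  [   0.1529     0.1668     0.3196     1.1221]
The output multiplier for sector j is the column-j sum of the Leontief inverse (I − A)⁻¹ = adj(I−A) / det(I−A).
Column 4 of adj(I−A): (0.109250, 0.232750, 0.154375, 0.524875); det(I−A) = 0.46775625.
m_4 = (0.109250 + 0.232750 + 0.154375 + 0.524875) / 0.46775625 = 1.02125 / 0.46775625 ≈ 2.183.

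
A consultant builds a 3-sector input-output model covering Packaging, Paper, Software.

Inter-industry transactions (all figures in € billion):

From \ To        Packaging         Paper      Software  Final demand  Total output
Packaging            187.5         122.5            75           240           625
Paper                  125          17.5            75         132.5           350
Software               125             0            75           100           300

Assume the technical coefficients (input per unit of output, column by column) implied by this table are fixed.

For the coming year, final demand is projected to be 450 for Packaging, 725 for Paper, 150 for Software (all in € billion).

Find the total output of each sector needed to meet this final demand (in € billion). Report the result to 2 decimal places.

Technical coefficients a_ij = z_ij / X_j:
  a_11 = 187.5/625 = 0.30, a_21 = 125/625 = 0.20, a_31 = 125/625 = 0.20
  a_12 = 122.5/350 = 0.35, a_22 = 17.5/350 = 0.05, a_32 = 0/350 = 0.00
  a_13 = 75/300 = 0.25, a_23 = 75/300 = 0.25, a_33 = 75/300 = 0.25
I − A =
  [   0.70    -0.35    -0.25]
  [  -0.20     0.95    -0.25]
  [  -0.20     0.00     0.75]
Cofactors of I−A, C_ij = (−1)^(i+j)·(minor ij) (rows/columns in the sector order above):
  C_11 = (0.95)(0.75) − (-0.25)(0.00) = 0.7125
  C_12 = −[(-0.20)(0.75) − (-0.25)(-0.20)] = 0.2000
  C_13 = (-0.20)(0.00) − (0.95)(-0.20) = 0.1900
  C_21 = −[(-0.35)(0.75) − (-0.25)(0.00)] = 0.2625
  C_22 = (0.70)(0.75) − (-0.25)(-0.20) = 0.4750
  C_23 = −[(0.70)(0.00) − (-0.35)(-0.20)] = 0.0700
  C_31 = (-0.35)(-0.25) − (-0.25)(0.95) = 0.3250
  C_32 = −[(0.70)(-0.25) − (-0.25)(-0.20)] = 0.2250
  C_33 = (0.70)(0.95) − (-0.35)(-0.20) = 0.5950
det(I−A) = Σ_j (I−A)_1j·C_1j = (0.70)(0.7125) + (-0.35)(0.2000) + (-0.25)(0.1900) = 0.38125
adj(I−A) = Cᵀ =
  [ 0.7125   0.2625   0.3250]
  [ 0.2000   0.4750   0.2250]
  [ 0.1900   0.0700   0.5950]
(I − A)⁻¹ = adj(I−A) / det(I−A) ≈
  [   1.8689     0.6885     0.8525]
  [   0.5246     1.2459     0.5902]
  [   0.4984     0.1836     1.5607]
x = (I − A)⁻¹ d = adj(I−A)·d / det(I−A), with det(I−A) = 0.38125:
  x_1 = (0.7125·450 + 0.2625·725 + 0.3250·150) / 0.38125 = 559.6875 / 0.38125 ≈ 1468.03
  x_2 = (0.2000·450 + 0.4750·725 + 0.2250·150) / 0.38125 = 468.125 / 0.38125 ≈ 1227.87
  x_3 = (0.1900·450 + 0.0700·725 + 0.5950·150) / 0.38125 = 225.50 / 0.38125 ≈ 591.48

x_1 = 1468.03, x_2 = 1227.87, x_3 = 591.48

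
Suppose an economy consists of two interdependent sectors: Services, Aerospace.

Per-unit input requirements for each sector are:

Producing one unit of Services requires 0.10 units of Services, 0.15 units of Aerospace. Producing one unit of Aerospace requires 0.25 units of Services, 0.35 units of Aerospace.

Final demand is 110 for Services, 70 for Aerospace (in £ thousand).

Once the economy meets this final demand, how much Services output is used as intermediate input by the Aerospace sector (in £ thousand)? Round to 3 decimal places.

z_SA = 36.301

I − A =
  [   0.90    -0.25]
  [  -0.15     0.65]
det(I−A) = (0.90)(0.65) − (-0.25)(-0.15) = 0.5475
adj(I−A) = [[0.65, 0.25], [0.15, 0.90]]
(I − A)⁻¹ = adj(I−A) / det(I−A) ≈
  [   1.1872     0.4566]
  [   0.2740     1.6438]
First solve x = (I − A)⁻¹ d = adj(I−A)·d / det(I−A); in particular x_A = (0.15·110 + 0.90·70) / 0.5475 = 79.50 / 0.5475 ≈ 145.20548.
Intermediate flow from S to A: z_SA = a_SA · x_A = 0.25 × 79.50 / 0.5475 = 19.875 / 0.5475 ≈ 36.301.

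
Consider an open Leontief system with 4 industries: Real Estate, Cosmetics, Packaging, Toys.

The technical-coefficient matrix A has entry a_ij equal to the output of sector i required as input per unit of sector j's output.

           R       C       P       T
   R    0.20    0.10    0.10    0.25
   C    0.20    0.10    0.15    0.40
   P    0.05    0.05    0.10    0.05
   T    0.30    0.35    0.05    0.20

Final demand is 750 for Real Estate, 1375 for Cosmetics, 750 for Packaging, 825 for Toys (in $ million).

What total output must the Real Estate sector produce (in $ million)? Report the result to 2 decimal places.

I − A =
  [   0.80    -0.10    -0.10    -0.25]
  [  -0.20     0.90    -0.15    -0.40]
  [  -0.05    -0.05     0.90    -0.05]
  [  -0.30    -0.35    -0.05     0.80]
Compute the cofactors C_ij = (−1)^(i+j)·(3×3 minor ij) of I−A; the adjugate is their transpose:
adj(I−A) = Cᵀ =
  [ 0.510125   0.156875   0.096375   0.243875]
  [ 0.260750   0.500375   0.131250   0.339875]
  [ 0.060000   0.052125   0.351000   0.066750]
  [ 0.309125   0.281000   0.115500   0.617750]
det(I−A) = Σ_j (I−A)_1j·C_1j = (0.80)(0.510125) + (-0.10)(0.260750) + (-0.10)(0.060000) + (-0.25)(0.309125) = 0.29874375
(I − A)⁻¹ = adj(I−A) / det(I−A) ≈
  [   1.7076     0.5251     0.3226     0.8163]
  [   0.8728     1.6749     0.4393     1.1377]
  [   0.2008     0.1745     1.1749     0.2234]
  [   1.0347     0.9406     0.3866     2.0678]
x = (I − A)⁻¹ d = adj(I−A)·d / det(I−A), with det(I−A) = 0.29874375:
  x_R = (0.510125·750 + 0.156875·1375 + 0.096375·750 + 0.243875·825) / 0.29874375 = 871.775 / 0.29874375 ≈ 2918.14
  x_C = (0.260750·750 + 0.500375·1375 + 0.131250·750 + 0.339875·825) / 0.29874375 = 1262.4125 / 0.29874375 ≈ 4225.74
  x_P = (0.060000·750 + 0.052125·1375 + 0.351000·750 + 0.066750·825) / 0.29874375 = 434.990625 / 0.29874375 ≈ 1456.07
  x_T = (0.309125·750 + 0.281000·1375 + 0.115500·750 + 0.617750·825) / 0.29874375 = 1214.4875 / 0.29874375 ≈ 4065.32

x_R = 2918.14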